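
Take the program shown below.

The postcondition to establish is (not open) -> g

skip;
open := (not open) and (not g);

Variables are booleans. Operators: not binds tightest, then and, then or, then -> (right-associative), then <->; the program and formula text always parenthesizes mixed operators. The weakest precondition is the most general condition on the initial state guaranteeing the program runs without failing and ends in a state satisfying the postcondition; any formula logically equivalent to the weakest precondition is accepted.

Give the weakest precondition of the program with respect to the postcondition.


Working backward. After the program, (not open) -> g must hold.
Before open := (not open) and (not g): (not ((not open) and (not g))) -> g
Before skip: (not ((not open) and (not g))) -> g
Answer: WP = (not ((not open) and (not g))) -> g


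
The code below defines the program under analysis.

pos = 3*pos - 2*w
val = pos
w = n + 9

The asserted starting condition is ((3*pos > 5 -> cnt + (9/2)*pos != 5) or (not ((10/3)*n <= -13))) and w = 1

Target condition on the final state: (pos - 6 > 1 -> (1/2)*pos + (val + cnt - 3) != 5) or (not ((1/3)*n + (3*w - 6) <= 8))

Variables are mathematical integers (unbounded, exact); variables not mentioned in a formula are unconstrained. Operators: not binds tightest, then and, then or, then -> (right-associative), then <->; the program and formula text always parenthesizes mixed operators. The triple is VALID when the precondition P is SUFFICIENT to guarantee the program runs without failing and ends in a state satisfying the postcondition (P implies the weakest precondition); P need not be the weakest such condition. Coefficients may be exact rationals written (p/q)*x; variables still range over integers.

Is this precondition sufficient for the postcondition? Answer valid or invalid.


Working backward. After the program, the postcondition (pos - 6 > 1 -> (1/2)*pos + (val + cnt - 3) != 5) or (not ((1/3)*n + (3*w - 6) <= 8)) must hold; in canonical form it is (pos > 7 -> cnt + (1/2)*pos + val != 8) or (not ((1/3)*n + 3*w <= 14)).
Before w := n + 9: (pos > 7 -> cnt + (1/2)*pos + val != 8) or (not ((10/3)*n <= -13))
Before val := pos: (pos > 7 -> cnt + (3/2)*pos != 8) or (not ((10/3)*n <= -13))
Before pos := 3*pos - 2*w: (3*pos > 2*w + 7 -> cnt + (9/2)*pos != 3*w + 8) or (not ((10/3)*n <= -13))
The weakest precondition is (3*pos > 2*w + 7 -> cnt + (9/2)*pos != 3*w + 8) or (not ((10/3)*n <= -13)).
Check whether ((3*pos > 5 -> cnt + (9/2)*pos != 5) or (not ((10/3)*n <= -13))) and w = 1 implies it.
Countermodel: at the initial state cnt = -7, n = -4, pos = 4, w = 1, the precondition holds but the weakest precondition fails.
Answer: invalid


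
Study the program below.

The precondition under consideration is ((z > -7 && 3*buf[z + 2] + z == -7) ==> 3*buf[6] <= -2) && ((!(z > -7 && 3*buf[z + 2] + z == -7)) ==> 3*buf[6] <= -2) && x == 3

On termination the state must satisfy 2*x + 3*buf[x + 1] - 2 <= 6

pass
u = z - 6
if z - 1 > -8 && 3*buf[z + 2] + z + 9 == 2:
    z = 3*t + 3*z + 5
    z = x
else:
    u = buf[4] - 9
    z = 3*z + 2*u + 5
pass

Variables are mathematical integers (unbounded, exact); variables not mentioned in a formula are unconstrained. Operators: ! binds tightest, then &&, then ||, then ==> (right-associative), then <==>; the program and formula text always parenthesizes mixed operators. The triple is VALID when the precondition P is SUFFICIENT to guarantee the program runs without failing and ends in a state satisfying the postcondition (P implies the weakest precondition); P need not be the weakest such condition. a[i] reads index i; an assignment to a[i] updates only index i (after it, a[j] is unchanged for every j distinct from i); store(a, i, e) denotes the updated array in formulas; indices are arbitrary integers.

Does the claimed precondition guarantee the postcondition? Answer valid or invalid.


Working backward. After the program, the postcondition 2*x + 3*buf[x + 1] - 2 <= 6 must hold; in canonical form it is 3*buf[x + 1] + 2*x <= 8.
Before skip: 3*buf[x + 1] + 2*x <= 8
Then branch requires 3*buf[x + 1] + 2*x <= 8; else branch requires 3*buf[x + 1] + 2*x <= 8.
Before the if: ((z > -7 && 3*buf[z + 2] + z == -7) ==> 3*buf[x + 1] + 2*x <= 8) && ((!(z > -7 && 3*buf[z + 2] + z == -7)) ==> 3*buf[x + 1] + 2*x <= 8)
Before u := z - 6: ((z > -7 && 3*buf[z + 2] + z == -7) ==> 3*buf[x + 1] + 2*x <= 8) && ((!(z > -7 && 3*buf[z + 2] + z == -7)) ==> 3*buf[x + 1] + 2*x <= 8)
Before skip: ((z > -7 && 3*buf[z + 2] + z == -7) ==> 3*buf[x + 1] + 2*x <= 8) && ((!(z > -7 && 3*buf[z + 2] + z == -7)) ==> 3*buf[x + 1] + 2*x <= 8)
The weakest precondition is ((z > -7 && 3*buf[z + 2] + z == -7) ==> 3*buf[x + 1] + 2*x <= 8) && ((!(z > -7 && 3*buf[z + 2] + z == -7)) ==> 3*buf[x + 1] + 2*x <= 8).
Check whether ((z > -7 && 3*buf[z + 2] + z == -7) ==> 3*buf[6] <= -2) && ((!(z > -7 && 3*buf[z + 2] + z == -7)) ==> 3*buf[6] <= -2) && x == 3 implies it.
Countermodel: at the initial state buf = {[1] = -2, [4] = 15522, [6] = -1, elsewhere -2}, x = 3, z = -1, the precondition holds but the weakest precondition fails.
Answer: invalid


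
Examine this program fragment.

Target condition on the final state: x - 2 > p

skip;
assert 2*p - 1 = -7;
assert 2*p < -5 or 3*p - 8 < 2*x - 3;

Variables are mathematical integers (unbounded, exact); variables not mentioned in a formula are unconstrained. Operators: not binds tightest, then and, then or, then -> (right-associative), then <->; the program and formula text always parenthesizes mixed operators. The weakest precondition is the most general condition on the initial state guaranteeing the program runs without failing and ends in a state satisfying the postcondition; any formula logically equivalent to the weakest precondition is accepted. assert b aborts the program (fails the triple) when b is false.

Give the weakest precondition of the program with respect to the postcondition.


Working backward. After the program, the postcondition x - 2 > p must hold; in canonical form it is x > p + 2.
Before assert 2*p < -5 or 3*p - 8 < 2*x - 3: (2*p < -5 or 3*p < 2*x + 5) and x > p + 2
Before assert 2*p - 1 = -7: 2*p = -6 and (2*p < -5 or 3*p < 2*x + 5) and x > p + 2
Before skip: 2*p = -6 and (2*p < -5 or 3*p < 2*x + 5) and x > p + 2
Answer: WP = 2*p = -6 and (2*p < -5 or 3*p < 2*x + 5) and x > p + 2


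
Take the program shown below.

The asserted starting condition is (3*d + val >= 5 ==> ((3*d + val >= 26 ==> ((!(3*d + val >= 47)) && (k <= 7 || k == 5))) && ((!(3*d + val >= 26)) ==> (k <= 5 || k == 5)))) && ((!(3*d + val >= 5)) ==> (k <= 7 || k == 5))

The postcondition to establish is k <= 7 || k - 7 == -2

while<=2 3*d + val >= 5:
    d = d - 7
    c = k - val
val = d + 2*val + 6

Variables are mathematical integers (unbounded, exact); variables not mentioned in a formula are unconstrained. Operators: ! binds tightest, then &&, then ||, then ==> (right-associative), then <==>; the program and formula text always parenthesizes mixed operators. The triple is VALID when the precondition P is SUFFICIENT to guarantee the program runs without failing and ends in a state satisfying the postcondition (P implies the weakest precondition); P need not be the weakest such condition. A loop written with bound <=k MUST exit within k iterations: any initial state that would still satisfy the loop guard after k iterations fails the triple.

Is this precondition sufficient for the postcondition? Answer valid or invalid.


Working backward. After the program, the postcondition k <= 7 || k - 7 == -2 must hold; in canonical form it is k <= 7 || k == 5.
Before val := d + 2*val + 6: k <= 7 || k == 5
Before the loop (bound <=2), unroll the exhaustion recursion (WP_0 = exit-now case; WP_j = one more guarded iteration, up to j = 2):
  WP_0: (!(3*d + val >= 5)) && (k <= 7 || k == 5)
  WP_1: (3*d + val >= 5 ==> ((!(3*d + val >= 26)) && (k <= 7 || k == 5))) && ((!(3*d + val >= 5)) ==> (k <= 7 || k == 5))
  WP_2: (3*d + val >= 5 ==> ((3*d + val >= 26 ==> ((!(3*d + val >= 47)) && (k <= 7 || k == 5))) && ((!(3*d + val >= 26)) ==> (k <= 7 || k == 5)))) && ((!(3*d + val >= 5)) ==> (k <= 7 || k == 5))
So before the loop: (3*d + val >= 5 ==> ((3*d + val >= 26 ==> ((!(3*d + val >= 47)) && (k <= 7 || k == 5))) && ((!(3*d + val >= 26)) ==> (k <= 7 || k == 5)))) && ((!(3*d + val >= 5)) ==> (k <= 7 || k == 5))
The weakest precondition is (3*d + val >= 5 ==> ((3*d + val >= 26 ==> ((!(3*d + val >= 47)) && (k <= 7 || k == 5))) && ((!(3*d + val >= 26)) ==> (k <= 7 || k == 5)))) && ((!(3*d + val >= 5)) ==> (k <= 7 || k == 5)).
Check whether (3*d + val >= 5 ==> ((3*d + val >= 26 ==> ((!(3*d + val >= 47)) && (k <= 7 || k == 5))) && ((!(3*d + val >= 26)) ==> (k <= 5 || k == 5)))) && ((!(3*d + val >= 5)) ==> (k <= 7 || k == 5)) implies it.
Every state satisfying the precondition satisfies the weakest precondition: the implication holds.
Answer: valid


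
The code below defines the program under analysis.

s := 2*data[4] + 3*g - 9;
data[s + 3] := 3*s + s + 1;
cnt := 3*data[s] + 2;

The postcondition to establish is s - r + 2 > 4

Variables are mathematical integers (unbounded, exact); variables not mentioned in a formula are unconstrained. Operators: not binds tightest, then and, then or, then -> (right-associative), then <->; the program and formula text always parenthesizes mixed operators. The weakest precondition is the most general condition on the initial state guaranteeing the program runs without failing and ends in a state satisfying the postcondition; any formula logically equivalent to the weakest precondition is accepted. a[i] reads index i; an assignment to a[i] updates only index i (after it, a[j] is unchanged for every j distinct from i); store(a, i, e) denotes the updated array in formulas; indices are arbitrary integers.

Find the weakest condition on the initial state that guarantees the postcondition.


Working backward. After the program, the postcondition s - r + 2 > 4 must hold; in canonical form it is s > r + 2.
Before cnt := 3*data[s] + 2: s > r + 2
Before data[s + 3] := 3*s + s + 1: s > r + 2
Before s := 2*data[4] + 3*g - 9: 2*data[4] + 3*g > r + 11
Answer: WP = 2*data[4] + 3*g > r + 11


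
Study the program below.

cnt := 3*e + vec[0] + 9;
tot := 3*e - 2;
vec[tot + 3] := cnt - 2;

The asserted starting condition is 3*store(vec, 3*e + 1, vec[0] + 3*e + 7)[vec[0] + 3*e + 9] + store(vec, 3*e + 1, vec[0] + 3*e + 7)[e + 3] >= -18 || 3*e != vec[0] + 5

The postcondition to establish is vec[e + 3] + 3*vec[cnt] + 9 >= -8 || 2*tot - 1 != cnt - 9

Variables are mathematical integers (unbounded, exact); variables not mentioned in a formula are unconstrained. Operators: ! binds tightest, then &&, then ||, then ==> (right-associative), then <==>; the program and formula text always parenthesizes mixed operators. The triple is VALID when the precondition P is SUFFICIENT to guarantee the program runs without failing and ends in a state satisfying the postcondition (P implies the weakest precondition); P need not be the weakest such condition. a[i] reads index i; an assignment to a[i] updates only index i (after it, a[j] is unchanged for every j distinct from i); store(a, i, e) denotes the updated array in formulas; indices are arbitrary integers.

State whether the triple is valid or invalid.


Working backward. After the program, the postcondition vec[e + 3] + 3*vec[cnt] + 9 >= -8 || 2*tot - 1 != cnt - 9 must hold; in canonical form it is vec[e + 3] + 3*vec[cnt] >= -17 || 2*tot != cnt - 8.
Before vec[tot + 3] := cnt - 2: store(vec, tot + 3, cnt - 2)[e + 3] + 3*store(vec, tot + 3, cnt - 2)[cnt] >= -17 || 2*tot != cnt - 8
Before tot := 3*e - 2: store(vec, 3*e + 1, cnt - 2)[e + 3] + 3*store(vec, 3*e + 1, cnt - 2)[cnt] >= -17 || 6*e != cnt - 4
Before cnt := 3*e + vec[0] + 9: 3*store(vec, 3*e + 1, vec[0] + 3*e + 7)[vec[0] + 3*e + 9] + store(vec, 3*e + 1, vec[0] + 3*e + 7)[e + 3] >= -17 || 3*e != vec[0] + 5
The weakest precondition is 3*store(vec, 3*e + 1, vec[0] + 3*e + 7)[vec[0] + 3*e + 9] + store(vec, 3*e + 1, vec[0] + 3*e + 7)[e + 3] >= -17 || 3*e != vec[0] + 5.
Check whether 3*store(vec, 3*e + 1, vec[0] + 3*e + 7)[vec[0] + 3*e + 9] + store(vec, 3*e + 1, vec[0] + 3*e + 7)[e + 3] >= -18 || 3*e != vec[0] + 5 implies it.
Countermodel: at the initial state e = 2, vec = {[0] = 1, [5] = -83199, [7] = 4, [16] = 27727, elsewhere 4}, the precondition holds but the weakest precondition fails.
Answer: invalid


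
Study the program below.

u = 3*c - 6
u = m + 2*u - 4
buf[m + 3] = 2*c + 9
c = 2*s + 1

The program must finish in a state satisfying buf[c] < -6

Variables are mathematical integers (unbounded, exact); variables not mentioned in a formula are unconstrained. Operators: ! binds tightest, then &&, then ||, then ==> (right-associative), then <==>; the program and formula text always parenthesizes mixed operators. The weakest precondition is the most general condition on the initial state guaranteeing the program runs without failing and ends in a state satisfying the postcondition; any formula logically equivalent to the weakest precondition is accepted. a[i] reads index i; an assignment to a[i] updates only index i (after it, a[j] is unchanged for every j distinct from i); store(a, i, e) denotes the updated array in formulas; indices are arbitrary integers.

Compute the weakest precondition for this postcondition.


Working backward. After the program, buf[c] < -6 must hold.
Before c := 2*s + 1: buf[2*s + 1] < -6
Before buf[m + 3] := 2*c + 9: store(buf, m + 3, 2*c + 9)[2*s + 1] < -6
Before u := m + 2*u - 4: store(buf, m + 3, 2*c + 9)[2*s + 1] < -6
Before u := 3*c - 6: store(buf, m + 3, 2*c + 9)[2*s + 1] < -6
Answer: WP = store(buf, m + 3, 2*c + 9)[2*s + 1] < -6


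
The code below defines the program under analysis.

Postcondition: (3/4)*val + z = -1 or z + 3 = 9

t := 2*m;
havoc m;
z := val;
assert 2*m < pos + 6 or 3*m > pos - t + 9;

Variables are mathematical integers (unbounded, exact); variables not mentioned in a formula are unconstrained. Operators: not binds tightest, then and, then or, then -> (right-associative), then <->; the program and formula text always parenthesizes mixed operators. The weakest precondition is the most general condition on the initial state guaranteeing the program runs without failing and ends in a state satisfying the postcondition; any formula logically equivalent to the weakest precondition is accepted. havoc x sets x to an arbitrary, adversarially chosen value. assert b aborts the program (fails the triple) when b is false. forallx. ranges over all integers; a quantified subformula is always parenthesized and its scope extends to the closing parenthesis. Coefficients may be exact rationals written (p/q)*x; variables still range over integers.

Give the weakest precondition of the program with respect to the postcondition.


Working backward. After the program, the postcondition (3/4)*val + z = -1 or z + 3 = 9 must hold; in canonical form it is (3/4)*val + z = -1 or z = 6.
Before assert 2*m < pos + 6 or 3*m > pos - t + 9: (2*m < pos + 6 or 3*m + t > pos + 9) and ((3/4)*val + z = -1 or z = 6)
Before z := val: (2*m < pos + 6 or 3*m + t > pos + 9) and ((7/4)*val = -1 or val = 6)
Before havoc m: forall m_1. ((2*m_1 < pos + 6 or 3*m_1 + t > pos + 9) and ((7/4)*val = -1 or val = 6))
Before t := 2*m: forall m_1. ((2*m_1 < pos + 6 or 2*m + 3*m_1 > pos + 9) and ((7/4)*val = -1 or val = 6))
Answer: WP = forall m_1. ((2*m_1 < pos + 6 or 2*m + 3*m_1 > pos + 9) and ((7/4)*val = -1 or val = 6))


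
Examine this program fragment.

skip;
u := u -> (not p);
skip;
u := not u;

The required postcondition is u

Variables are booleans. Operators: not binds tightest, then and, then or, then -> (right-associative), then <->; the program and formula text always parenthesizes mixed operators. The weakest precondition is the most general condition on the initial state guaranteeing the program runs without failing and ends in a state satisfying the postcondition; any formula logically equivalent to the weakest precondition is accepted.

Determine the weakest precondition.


Working backward. After the program, u must hold.
Before u := not u: not u
Before skip: not u
Before u := u -> (not p): not (u -> (not p))
Before skip: not (u -> (not p))
Answer: WP = not (u -> (not p))


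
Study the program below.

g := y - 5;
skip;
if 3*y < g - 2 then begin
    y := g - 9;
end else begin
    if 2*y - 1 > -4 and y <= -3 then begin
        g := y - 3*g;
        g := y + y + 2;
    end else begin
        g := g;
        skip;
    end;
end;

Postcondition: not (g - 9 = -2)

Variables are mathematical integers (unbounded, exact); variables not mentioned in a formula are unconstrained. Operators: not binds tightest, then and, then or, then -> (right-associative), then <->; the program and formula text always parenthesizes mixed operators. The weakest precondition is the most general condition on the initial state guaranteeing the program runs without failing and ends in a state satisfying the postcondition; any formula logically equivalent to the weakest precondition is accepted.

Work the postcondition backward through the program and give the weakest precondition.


Working backward. After the program, the postcondition not (g - 9 = -2) must hold; in canonical form it is not (g = 7).
Then branch requires not (g = 7); else branch requires ((2*y > -3 and y <= -3) -> (not (2*y = 5))) and ((not (2*y > -3 and y <= -3)) -> (not (g = 7))).
Before the if: (3*y < g - 2 -> (not (g = 7))) and ((not (3*y < g - 2)) -> (((2*y > -3 and y <= -3) -> (not (2*y = 5))) and ((not (2*y > -3 and y <= -3)) -> (not (g = 7)))))
Before skip: (3*y < g - 2 -> (not (g = 7))) and ((not (3*y < g - 2)) -> (((2*y > -3 and y <= -3) -> (not (2*y = 5))) and ((not (2*y > -3 and y <= -3)) -> (not (g = 7)))))
Before g := y - 5: (2*y < -7 -> (not (y = 12))) and ((not (2*y < -7)) -> (((2*y > -3 and y <= -3) -> (not (2*y = 5))) and ((not (2*y > -3 and y <= -3)) -> (not (y = 12)))))
Answer: WP = (2*y < -7 -> (not (y = 12))) and ((not (2*y < -7)) -> (((2*y > -3 and y <= -3) -> (not (2*y = 5))) and ((not (2*y > -3 and y <= -3)) -> (not (y = 12)))))


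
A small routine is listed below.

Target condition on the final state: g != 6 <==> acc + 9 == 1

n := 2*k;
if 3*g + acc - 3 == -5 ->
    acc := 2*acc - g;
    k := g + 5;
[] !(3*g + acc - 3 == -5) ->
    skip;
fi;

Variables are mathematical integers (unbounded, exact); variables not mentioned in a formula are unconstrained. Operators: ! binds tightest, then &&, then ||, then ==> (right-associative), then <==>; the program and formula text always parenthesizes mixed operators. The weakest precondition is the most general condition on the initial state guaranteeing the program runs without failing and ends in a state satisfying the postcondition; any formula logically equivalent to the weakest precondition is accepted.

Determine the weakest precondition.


Working backward. After the program, the postcondition g != 6 <==> acc + 9 == 1 must hold; in canonical form it is g != 6 <==> acc == -8.
Then branch requires g != 6 <==> 2*acc == g - 8; else branch requires g != 6 <==> acc == -8.
Before the if: (acc + 3*g == -2 ==> (g != 6 <==> 2*acc == g - 8)) && ((!(acc + 3*g == -2)) ==> (g != 6 <==> acc == -8))
Before n := 2*k: (acc + 3*g == -2 ==> (g != 6 <==> 2*acc == g - 8)) && ((!(acc + 3*g == -2)) ==> (g != 6 <==> acc == -8))
Answer: WP = (acc + 3*g == -2 ==> (g != 6 <==> 2*acc == g - 8)) && ((!(acc + 3*g == -2)) ==> (g != 6 <==> acc == -8))


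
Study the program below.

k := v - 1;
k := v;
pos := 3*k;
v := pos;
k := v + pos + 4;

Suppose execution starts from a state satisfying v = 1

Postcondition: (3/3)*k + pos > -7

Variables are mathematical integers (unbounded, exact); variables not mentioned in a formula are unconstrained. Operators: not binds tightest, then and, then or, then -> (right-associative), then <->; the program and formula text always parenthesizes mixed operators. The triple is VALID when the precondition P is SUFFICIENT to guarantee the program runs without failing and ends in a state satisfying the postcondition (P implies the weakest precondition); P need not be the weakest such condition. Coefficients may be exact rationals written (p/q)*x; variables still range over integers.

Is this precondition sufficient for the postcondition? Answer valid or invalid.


Working backward. After the program, the postcondition (3/3)*k + pos > -7 must hold; in canonical form it is k + pos > -7.
Before k := v + pos + 4: 2*pos + v > -11
Before v := pos: 3*pos > -11
Before pos := 3*k: 9*k > -11
Before k := v: 9*v > -11
Before k := v - 1: 9*v > -11
The weakest precondition is 9*v > -11.
Check whether v = 1 implies it.
Every state satisfying the precondition satisfies the weakest precondition: the implication holds.
Answer: valid


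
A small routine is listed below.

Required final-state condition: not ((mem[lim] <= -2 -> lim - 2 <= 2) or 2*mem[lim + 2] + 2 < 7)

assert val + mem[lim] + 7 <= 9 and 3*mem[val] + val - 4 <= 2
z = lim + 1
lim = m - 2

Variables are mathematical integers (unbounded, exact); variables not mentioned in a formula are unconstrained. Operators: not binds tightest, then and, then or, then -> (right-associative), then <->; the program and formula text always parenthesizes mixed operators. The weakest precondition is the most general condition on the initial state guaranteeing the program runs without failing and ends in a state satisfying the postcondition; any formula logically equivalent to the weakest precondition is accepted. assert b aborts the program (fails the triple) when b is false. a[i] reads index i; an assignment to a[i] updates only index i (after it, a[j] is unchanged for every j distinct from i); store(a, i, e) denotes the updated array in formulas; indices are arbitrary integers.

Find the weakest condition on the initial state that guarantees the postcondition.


Working backward. After the program, the postcondition not ((mem[lim] <= -2 -> lim - 2 <= 2) or 2*mem[lim + 2] + 2 < 7) must hold; in canonical form it is not ((mem[lim] <= -2 -> lim <= 4) or 2*mem[lim + 2] < 5).
Before lim := m - 2: not ((mem[m - 2] <= -2 -> m <= 6) or 2*mem[m] < 5)
Before z := lim + 1: not ((mem[m - 2] <= -2 -> m <= 6) or 2*mem[m] < 5)
Before assert val + mem[lim] + 7 <= 9 and 3*mem[val] + val - 4 <= 2: mem[lim] + val <= 2 and 3*mem[val] + val <= 6 and (not ((mem[m - 2] <= -2 -> m <= 6) or 2*mem[m] < 5))
Answer: WP = mem[lim] + val <= 2 and 3*mem[val] + val <= 6 and (not ((mem[m - 2] <= -2 -> m <= 6) or 2*mem[m] < 5))


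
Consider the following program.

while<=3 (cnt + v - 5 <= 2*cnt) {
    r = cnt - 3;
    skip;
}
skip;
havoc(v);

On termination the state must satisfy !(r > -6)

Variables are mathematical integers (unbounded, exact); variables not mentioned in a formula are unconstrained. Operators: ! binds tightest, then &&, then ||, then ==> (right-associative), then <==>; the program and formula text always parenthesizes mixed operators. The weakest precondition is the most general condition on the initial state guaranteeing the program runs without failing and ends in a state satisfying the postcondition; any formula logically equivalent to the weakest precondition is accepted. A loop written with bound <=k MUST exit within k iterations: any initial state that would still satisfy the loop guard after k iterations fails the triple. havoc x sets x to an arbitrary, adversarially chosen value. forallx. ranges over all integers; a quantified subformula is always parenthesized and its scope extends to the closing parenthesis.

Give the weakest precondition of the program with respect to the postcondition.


Working backward. After the program, !(r > -6) must hold.
Before havoc v: !(r > -6)
Before skip: !(r > -6)
Before the loop (bound <=3), unroll the exhaustion recursion (WP_0 = exit-now case; WP_j = one more guarded iteration, up to j = 3):
  WP_0: (!(v <= cnt + 5)) && (!(r > -6))
  WP_1: (v <= cnt + 5 ==> ((!(v <= cnt + 5)) && (!(cnt > -3)))) && ((!(v <= cnt + 5)) ==> (!(r > -6)))
  WP_2: (v <= cnt + 5 ==> ((v <= cnt + 5 ==> ((!(v <= cnt + 5)) && (!(cnt > -3)))) && ((!(v <= cnt + 5)) ==> (!(cnt > -3))))) && ((!(v <= cnt + 5)) ==> (!(r > -6)))
  WP_3: (v <= cnt + 5 ==> ((v <= cnt + 5 ==> ((v <= cnt + 5 ==> ((!(v <= cnt + 5)) && (!(cnt > -3)))) && ((!(v <= cnt + 5)) ==> (!(cnt > -3))))) && ((!(v <= cnt + 5)) ==> (!(cnt > -3))))) && ((!(v <= cnt + 5)) ==> (!(r > -6)))
So before the loop: (v <= cnt + 5 ==> ((v <= cnt + 5 ==> ((v <= cnt + 5 ==> ((!(v <= cnt + 5)) && (!(cnt > -3)))) && ((!(v <= cnt + 5)) ==> (!(cnt > -3))))) && ((!(v <= cnt + 5)) ==> (!(cnt > -3))))) && ((!(v <= cnt + 5)) ==> (!(r > -6)))
Answer: WP = (v <= cnt + 5 ==> ((v <= cnt + 5 ==> ((v <= cnt + 5 ==> ((!(v <= cnt + 5)) && (!(cnt > -3)))) && ((!(v <= cnt + 5)) ==> (!(cnt > -3))))) && ((!(v <= cnt + 5)) ==> (!(cnt > -3))))) && ((!(v <= cnt + 5)) ==> (!(r > -6)))


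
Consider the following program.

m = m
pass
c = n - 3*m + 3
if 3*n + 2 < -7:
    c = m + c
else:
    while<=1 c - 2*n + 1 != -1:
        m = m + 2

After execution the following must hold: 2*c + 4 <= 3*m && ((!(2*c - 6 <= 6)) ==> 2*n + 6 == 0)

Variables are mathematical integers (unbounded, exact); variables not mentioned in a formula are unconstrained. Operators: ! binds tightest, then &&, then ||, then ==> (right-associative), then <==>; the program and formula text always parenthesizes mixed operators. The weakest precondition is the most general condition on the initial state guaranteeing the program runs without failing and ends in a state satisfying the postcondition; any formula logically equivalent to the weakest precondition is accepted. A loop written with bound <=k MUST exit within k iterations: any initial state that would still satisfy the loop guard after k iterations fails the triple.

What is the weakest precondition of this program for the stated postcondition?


Working backward. After the program, the postcondition 2*c + 4 <= 3*m && ((!(2*c - 6 <= 6)) ==> 2*n + 6 == 0) must hold; in canonical form it is 2*c <= 3*m - 4 && ((!(2*c <= 12)) ==> 2*n == -6).
Then branch requires 2*c <= m - 4 && ((!(2*c + 2*m <= 12)) ==> 2*n == -6); else branch requires (c != 2*n - 2 ==> ((!(c != 2*n - 2)) && 2*c <= 3*m + 2 && ((!(2*c <= 12)) ==> 2*n == -6))) && ((!(c != 2*n - 2)) ==> (2*c <= 3*m - 4 && ((!(2*c <= 12)) ==> 2*n == -6))).
Before the if: (3*n < -9 ==> (2*c <= m - 4 && ((!(2*c + 2*m <= 12)) ==> 2*n == -6))) && ((!(3*n < -9)) ==> ((c != 2*n - 2 ==> ((!(c != 2*n - 2)) && 2*c <= 3*m + 2 && ((!(2*c <= 12)) ==> 2*n == -6))) && ((!(c != 2*n - 2)) ==> (2*c <= 3*m - 4 && ((!(2*c <= 12)) ==> 2*n == -6)))))
Before c := n - 3*m + 3: (3*n < -9 ==> (2*n <= 7*m - 10 && ((!(2*n <= 4*m + 6)) ==> 2*n == -6))) && ((!(3*n < -9)) ==> ((3*m + n != 5 ==> ((!(3*m + n != 5)) && 2*n <= 9*m - 4 && ((!(2*n <= 6*m + 6)) ==> 2*n == -6))) && ((!(3*m + n != 5)) ==> (2*n <= 9*m - 10 && ((!(2*n <= 6*m + 6)) ==> 2*n == -6)))))
Before skip: (3*n < -9 ==> (2*n <= 7*m - 10 && ((!(2*n <= 4*m + 6)) ==> 2*n == -6))) && ((!(3*n < -9)) ==> ((3*m + n != 5 ==> ((!(3*m + n != 5)) && 2*n <= 9*m - 4 && ((!(2*n <= 6*m + 6)) ==> 2*n == -6))) && ((!(3*m + n != 5)) ==> (2*n <= 9*m - 10 && ((!(2*n <= 6*m + 6)) ==> 2*n == -6)))))
Before m := m: (3*n < -9 ==> (2*n <= 7*m - 10 && ((!(2*n <= 4*m + 6)) ==> 2*n == -6))) && ((!(3*n < -9)) ==> ((3*m + n != 5 ==> ((!(3*m + n != 5)) && 2*n <= 9*m - 4 && ((!(2*n <= 6*m + 6)) ==> 2*n == -6))) && ((!(3*m + n != 5)) ==> (2*n <= 9*m - 10 && ((!(2*n <= 6*m + 6)) ==> 2*n == -6)))))
Answer: WP = (3*n < -9 ==> (2*n <= 7*m - 10 && ((!(2*n <= 4*m + 6)) ==> 2*n == -6))) && ((!(3*n < -9)) ==> ((3*m + n != 5 ==> ((!(3*m + n != 5)) && 2*n <= 9*m - 4 && ((!(2*n <= 6*m + 6)) ==> 2*n == -6))) && ((!(3*m + n != 5)) ==> (2*n <= 9*m - 10 && ((!(2*n <= 6*m + 6)) ==> 2*n == -6)))))


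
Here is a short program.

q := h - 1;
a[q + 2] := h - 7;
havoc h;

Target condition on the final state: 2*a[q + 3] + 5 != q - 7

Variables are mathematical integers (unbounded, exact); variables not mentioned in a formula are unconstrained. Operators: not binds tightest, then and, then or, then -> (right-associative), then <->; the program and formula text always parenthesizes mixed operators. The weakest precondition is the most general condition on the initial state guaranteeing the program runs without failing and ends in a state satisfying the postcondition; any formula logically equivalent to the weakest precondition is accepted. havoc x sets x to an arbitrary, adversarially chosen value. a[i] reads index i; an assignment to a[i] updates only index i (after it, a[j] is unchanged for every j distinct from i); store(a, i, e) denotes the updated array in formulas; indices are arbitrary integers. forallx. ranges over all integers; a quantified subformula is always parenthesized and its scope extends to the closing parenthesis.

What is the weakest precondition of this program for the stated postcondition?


Working backward. After the program, the postcondition 2*a[q + 3] + 5 != q - 7 must hold; in canonical form it is 2*a[q + 3] != q - 12.
Before havoc h: 2*a[q + 3] != q - 12
Before a[q + 2] := h - 7: 2*store(a, q + 2, h - 7)[q + 3] != q - 12
Before q := h - 1: 2*store(a, h + 1, h - 7)[h + 2] != h - 13
Answer: WP = 2*store(a, h + 1, h - 7)[h + 2] != h - 13


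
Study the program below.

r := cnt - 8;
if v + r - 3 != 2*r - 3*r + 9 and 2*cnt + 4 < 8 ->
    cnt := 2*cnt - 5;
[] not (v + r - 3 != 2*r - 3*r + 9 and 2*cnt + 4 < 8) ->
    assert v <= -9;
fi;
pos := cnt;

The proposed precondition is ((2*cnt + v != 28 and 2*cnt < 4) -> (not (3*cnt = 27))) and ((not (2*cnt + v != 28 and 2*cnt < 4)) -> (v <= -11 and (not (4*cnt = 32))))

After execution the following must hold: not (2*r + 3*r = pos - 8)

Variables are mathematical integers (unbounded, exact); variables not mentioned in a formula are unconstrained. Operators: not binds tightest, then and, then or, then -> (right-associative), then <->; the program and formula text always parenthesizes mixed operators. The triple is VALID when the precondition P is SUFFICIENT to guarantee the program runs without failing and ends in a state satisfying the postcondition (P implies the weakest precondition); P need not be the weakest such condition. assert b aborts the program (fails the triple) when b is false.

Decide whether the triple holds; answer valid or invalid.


Working backward. After the program, the postcondition not (2*r + 3*r = pos - 8) must hold; in canonical form it is not (5*r = pos - 8).
Before pos := cnt: not (5*r = cnt - 8)
Then branch requires not (5*r = 2*cnt - 13); else branch requires v <= -9 and (not (5*r = cnt - 8)).
Before the if: ((2*r + v != 12 and 2*cnt < 4) -> (not (5*r = 2*cnt - 13))) and ((not (2*r + v != 12 and 2*cnt < 4)) -> (v <= -9 and (not (5*r = cnt - 8))))
Before r := cnt - 8: ((2*cnt + v != 28 and 2*cnt < 4) -> (not (3*cnt = 27))) and ((not (2*cnt + v != 28 and 2*cnt < 4)) -> (v <= -9 and (not (4*cnt = 32))))
The weakest precondition is ((2*cnt + v != 28 and 2*cnt < 4) -> (not (3*cnt = 27))) and ((not (2*cnt + v != 28 and 2*cnt < 4)) -> (v <= -9 and (not (4*cnt = 32)))).
Check whether ((2*cnt + v != 28 and 2*cnt < 4) -> (not (3*cnt = 27))) and ((not (2*cnt + v != 28 and 2*cnt < 4)) -> (v <= -11 and (not (4*cnt = 32)))) implies it.
Every state satisfying the precondition satisfies the weakest precondition: the implication holds.
Answer: valid


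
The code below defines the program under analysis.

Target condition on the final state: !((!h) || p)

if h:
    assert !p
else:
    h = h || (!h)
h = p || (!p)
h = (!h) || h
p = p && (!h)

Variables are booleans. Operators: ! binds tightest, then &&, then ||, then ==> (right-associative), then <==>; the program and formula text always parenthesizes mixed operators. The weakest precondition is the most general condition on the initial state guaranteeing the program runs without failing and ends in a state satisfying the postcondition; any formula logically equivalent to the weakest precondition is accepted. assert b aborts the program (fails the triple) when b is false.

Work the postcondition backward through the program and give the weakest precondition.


Working backward. After the program, !((!h) || p) must hold.
Before p := p && (!h): !((!h) || (p && (!h)))
Before h := (!h) || h: true
Before h := p || (!p): true
Then branch requires !p; else branch requires true.
Before the if: h ==> (!p)
Answer: WP = h ==> (!p)


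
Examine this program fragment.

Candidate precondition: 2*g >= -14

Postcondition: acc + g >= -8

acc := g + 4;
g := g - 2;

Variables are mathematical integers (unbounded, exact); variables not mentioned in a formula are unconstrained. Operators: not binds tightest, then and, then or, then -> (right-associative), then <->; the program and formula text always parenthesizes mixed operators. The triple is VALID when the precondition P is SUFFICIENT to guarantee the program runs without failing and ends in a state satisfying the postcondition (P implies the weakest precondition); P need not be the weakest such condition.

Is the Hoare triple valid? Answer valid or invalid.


Working backward. After the program, acc + g >= -8 must hold.
Before g := g - 2: acc + g >= -6
Before acc := g + 4: 2*g >= -10
The weakest precondition is 2*g >= -10.
Check whether 2*g >= -14 implies it.
Countermodel: at the initial state g = -7, the precondition holds but the weakest precondition fails.
Answer: invalid


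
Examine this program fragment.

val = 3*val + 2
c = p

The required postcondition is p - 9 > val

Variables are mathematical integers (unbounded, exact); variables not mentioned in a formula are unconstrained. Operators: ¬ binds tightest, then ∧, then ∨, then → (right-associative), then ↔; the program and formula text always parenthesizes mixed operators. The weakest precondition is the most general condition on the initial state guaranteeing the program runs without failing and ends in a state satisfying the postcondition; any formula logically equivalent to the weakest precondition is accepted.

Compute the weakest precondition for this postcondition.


Working backward. After the program, the postcondition p - 9 > val must hold; in canonical form it is p > val + 9.
Before c := p: p > val + 9
Before val := 3*val + 2: p > 3*val + 11
Answer: WP = p > 3*val + 11


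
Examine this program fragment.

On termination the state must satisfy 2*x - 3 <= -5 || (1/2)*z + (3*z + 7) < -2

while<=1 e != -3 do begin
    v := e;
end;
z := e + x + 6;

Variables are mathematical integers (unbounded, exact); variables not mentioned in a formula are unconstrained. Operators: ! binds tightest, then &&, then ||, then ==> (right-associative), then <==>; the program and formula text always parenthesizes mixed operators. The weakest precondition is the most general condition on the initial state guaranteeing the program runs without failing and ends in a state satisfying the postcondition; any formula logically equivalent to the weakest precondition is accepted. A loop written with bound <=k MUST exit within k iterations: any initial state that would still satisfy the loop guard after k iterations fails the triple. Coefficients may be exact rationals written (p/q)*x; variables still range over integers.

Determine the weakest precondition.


Working backward. After the program, the postcondition 2*x - 3 <= -5 || (1/2)*z + (3*z + 7) < -2 must hold; in canonical form it is 2*x <= -2 || (7/2)*z < -9.
Before z := e + x + 6: 2*x <= -2 || (7/2)*e + (7/2)*x < -30
Before the loop (bound <=1), unroll the exhaustion recursion (WP_0 = exit-now case; WP_j = one more guarded iteration, up to j = 1):
  WP_0: (!(e != -3)) && (2*x <= -2 || (7/2)*e + (7/2)*x < -30)
  WP_1: (e != -3 ==> ((!(e != -3)) && (2*x <= -2 || (7/2)*e + (7/2)*x < -30))) && ((!(e != -3)) ==> (2*x <= -2 || (7/2)*e + (7/2)*x < -30))
So before the loop: (e != -3 ==> ((!(e != -3)) && (2*x <= -2 || (7/2)*e + (7/2)*x < -30))) && ((!(e != -3)) ==> (2*x <= -2 || (7/2)*e + (7/2)*x < -30))
Answer: WP = (e != -3 ==> ((!(e != -3)) && (2*x <= -2 || (7/2)*e + (7/2)*x < -30))) && ((!(e != -3)) ==> (2*x <= -2 || (7/2)*e + (7/2)*x < -30))


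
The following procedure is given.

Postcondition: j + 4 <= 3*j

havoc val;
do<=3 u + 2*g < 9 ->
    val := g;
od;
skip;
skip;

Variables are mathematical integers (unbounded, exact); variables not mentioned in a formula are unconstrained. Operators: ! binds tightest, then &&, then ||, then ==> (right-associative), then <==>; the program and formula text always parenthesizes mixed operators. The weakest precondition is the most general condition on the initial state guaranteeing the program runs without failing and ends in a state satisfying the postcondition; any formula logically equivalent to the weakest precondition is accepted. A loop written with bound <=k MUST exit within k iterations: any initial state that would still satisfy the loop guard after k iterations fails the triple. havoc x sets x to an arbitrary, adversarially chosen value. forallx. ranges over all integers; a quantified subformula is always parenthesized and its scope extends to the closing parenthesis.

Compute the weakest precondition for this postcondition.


Working backward. After the program, the postcondition j + 4 <= 3*j must hold; in canonical form it is 2*j >= 4.
Before skip: 2*j >= 4
Before skip: 2*j >= 4
Before the loop (bound <=3), unroll the exhaustion recursion (WP_0 = exit-now case; WP_j = one more guarded iteration, up to j = 3):
  WP_0: (!(2*g + u < 9)) && 2*j >= 4
  WP_1: (2*g + u < 9 ==> ((!(2*g + u < 9)) && 2*j >= 4)) && ((!(2*g + u < 9)) ==> 2*j >= 4)
  WP_2: (2*g + u < 9 ==> ((2*g + u < 9 ==> ((!(2*g + u < 9)) && 2*j >= 4)) && ((!(2*g + u < 9)) ==> 2*j >= 4))) && ((!(2*g + u < 9)) ==> 2*j >= 4)
  WP_3: (2*g + u < 9 ==> ((2*g + u < 9 ==> ((2*g + u < 9 ==> ((!(2*g + u < 9)) && 2*j >= 4)) && ((!(2*g + u < 9)) ==> 2*j >= 4))) && ((!(2*g + u < 9)) ==> 2*j >= 4))) && ((!(2*g + u < 9)) ==> 2*j >= 4)
So before the loop: (2*g + u < 9 ==> ((2*g + u < 9 ==> ((2*g + u < 9 ==> ((!(2*g + u < 9)) && 2*j >= 4)) && ((!(2*g + u < 9)) ==> 2*j >= 4))) && ((!(2*g + u < 9)) ==> 2*j >= 4))) && ((!(2*g + u < 9)) ==> 2*j >= 4)
Before havoc val: (2*g + u < 9 ==> ((2*g + u < 9 ==> ((2*g + u < 9 ==> ((!(2*g + u < 9)) && 2*j >= 4)) && ((!(2*g + u < 9)) ==> 2*j >= 4))) && ((!(2*g + u < 9)) ==> 2*j >= 4))) && ((!(2*g + u < 9)) ==> 2*j >= 4)
Answer: WP = (2*g + u < 9 ==> ((2*g + u < 9 ==> ((2*g + u < 9 ==> ((!(2*g + u < 9)) && 2*j >= 4)) && ((!(2*g + u < 9)) ==> 2*j >= 4))) && ((!(2*g + u < 9)) ==> 2*j >= 4))) && ((!(2*g + u < 9)) ==> 2*j >= 4)


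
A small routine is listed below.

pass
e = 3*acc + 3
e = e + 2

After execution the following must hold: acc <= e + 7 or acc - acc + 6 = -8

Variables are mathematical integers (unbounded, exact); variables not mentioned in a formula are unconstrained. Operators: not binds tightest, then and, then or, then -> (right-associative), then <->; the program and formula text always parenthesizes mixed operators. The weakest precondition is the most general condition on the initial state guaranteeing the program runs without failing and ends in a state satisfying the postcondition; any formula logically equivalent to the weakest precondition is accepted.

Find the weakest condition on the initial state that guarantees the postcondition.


Working backward. After the program, the postcondition acc <= e + 7 or acc - acc + 6 = -8 must hold; in canonical form it is acc <= e + 7.
Before e := e + 2: acc <= e + 9
Before e := 3*acc + 3: 2*acc >= -12
Before skip: 2*acc >= -12
Answer: WP = 2*acc >= -12


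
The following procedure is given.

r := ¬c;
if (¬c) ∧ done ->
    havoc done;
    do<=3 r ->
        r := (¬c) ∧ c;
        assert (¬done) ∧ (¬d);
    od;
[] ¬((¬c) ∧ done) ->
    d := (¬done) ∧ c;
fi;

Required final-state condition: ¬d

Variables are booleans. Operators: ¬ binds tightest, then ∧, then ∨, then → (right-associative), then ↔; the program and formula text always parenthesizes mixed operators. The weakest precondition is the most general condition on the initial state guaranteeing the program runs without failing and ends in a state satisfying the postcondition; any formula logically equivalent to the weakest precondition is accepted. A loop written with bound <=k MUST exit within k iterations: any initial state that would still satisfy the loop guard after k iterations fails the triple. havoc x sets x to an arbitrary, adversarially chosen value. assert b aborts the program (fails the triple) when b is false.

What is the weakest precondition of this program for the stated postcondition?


Working backward. After the program, ¬d must hold.
Then branch requires (¬r) ∧ ((¬r) → (¬d)) ∧ (r → (¬d)); else branch requires ¬((¬done) ∧ c).
Before the if: (((¬c) ∧ done) → ((¬r) ∧ ((¬r) → (¬d)) ∧ (r → (¬d)))) ∧ ((¬((¬c) ∧ done)) → (¬((¬done) ∧ c)))
Before r := ¬c: (((¬c) ∧ done) → (c ∧ (c → (¬d)) ∧ ((¬c) → (¬d)))) ∧ ((¬((¬c) ∧ done)) → (¬((¬done) ∧ c)))
Answer: WP = (((¬c) ∧ done) → (c ∧ (c → (¬d)) ∧ ((¬c) → (¬d)))) ∧ ((¬((¬c) ∧ done)) → (¬((¬done) ∧ c)))
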